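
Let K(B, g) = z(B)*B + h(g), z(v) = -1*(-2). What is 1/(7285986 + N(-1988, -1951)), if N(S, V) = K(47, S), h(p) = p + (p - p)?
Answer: 1/7284092 ≈ 1.3729e-7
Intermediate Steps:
h(p) = p (h(p) = p + 0 = p)
z(v) = 2
K(B, g) = g + 2*B (K(B, g) = 2*B + g = g + 2*B)
N(S, V) = 94 + S (N(S, V) = S + 2*47 = S + 94 = 94 + S)
1/(7285986 + N(-1988, -1951)) = 1/(7285986 + (94 - 1988)) = 1/(7285986 - 1894) = 1/7284092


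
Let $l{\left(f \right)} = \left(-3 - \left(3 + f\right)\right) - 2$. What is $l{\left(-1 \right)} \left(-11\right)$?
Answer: $77$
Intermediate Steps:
$l{\left(f \right)} = -8 - f$ ($l{\left(f \right)} = \left(-6 - f\right) - 2 = -8 - f$)
$l{\left(-1 \right)} \left(-11\right) = \left(-8 - -1\right) \left(-11\right) = \left(-8 + 1\right) \left(-11\right) = \left(-7\right) \left(-11\right) = 77$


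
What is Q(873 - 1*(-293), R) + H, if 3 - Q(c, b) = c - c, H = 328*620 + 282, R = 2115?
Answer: 203645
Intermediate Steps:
H = 203642 (H = 203360 + 282 = 203642)
Q(c, b) = 3 (Q(c, b) = 3 - (c - c) = 3 - 1*0 = 3 + 0 = 3)
Q(873 - 1*(-293), R) + H = 3 + 203642 = 203645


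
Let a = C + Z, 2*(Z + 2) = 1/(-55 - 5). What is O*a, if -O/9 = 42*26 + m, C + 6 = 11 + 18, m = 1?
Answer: -8259801/40 ≈ -2.0650e+5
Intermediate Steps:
C = 23 (C = -6 + (11 + 18) = -6 + 29 = 23)
Z = -241/120 (Z = -2 + 1/(2*(-55 - 5)) = -2 + (½)/(-60) = -2 + (½)*(-1/60) = -2 - 1/120 = -241/120 ≈ -2.0083)
a = 2519/120 (a = 23 - 241/120 = 2519/120 ≈ 20.992)
O = -9837 (O = -9*(42*26 + 1) = -9*(1092 + 1) = -9*1093 = -9837)
O*a = -9837*2519/120 = -8259801/40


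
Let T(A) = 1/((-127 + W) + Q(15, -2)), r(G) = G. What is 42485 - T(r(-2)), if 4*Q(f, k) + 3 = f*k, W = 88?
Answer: 8029669/189 ≈ 42485.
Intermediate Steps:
Q(f, k) = -¾ + f*k/4 (Q(f, k) = -¾ + (f*k)/4 = -¾ + f*k/4)
T(A) = -4/189 (T(A) = 1/((-127 + 88) + (-¾ + (¼)*15*(-2))) = 1/(-39 + (-¾ - 15/2)) = 1/(-39 - 33/4) = 1/(-189/4) = -4/189)
42485 - T(r(-2)) = 42485 - 1*(-4/189) = 42485 + 4/189 = 8029669/189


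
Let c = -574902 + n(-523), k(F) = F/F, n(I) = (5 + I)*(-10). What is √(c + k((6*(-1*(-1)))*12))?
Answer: I*√569721 ≈ 754.8*I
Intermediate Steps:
n(I) = -50 - 10*I
k(F) = 1
c = -569722 (c = -574902 + (-50 - 10*(-523)) = -574902 + (-50 + 5230) = -574902 + 5180 = -569722)
√(c + k((6*(-1*(-1)))*12)) = √(-569722 + 1) = √(-569721) = I*√569721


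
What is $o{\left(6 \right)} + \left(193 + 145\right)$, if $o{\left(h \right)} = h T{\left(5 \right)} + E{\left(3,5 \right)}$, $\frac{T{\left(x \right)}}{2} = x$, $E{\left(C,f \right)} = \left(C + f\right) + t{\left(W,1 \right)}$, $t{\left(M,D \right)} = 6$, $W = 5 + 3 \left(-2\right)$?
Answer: $412$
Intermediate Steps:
$W = -1$ ($W = 5 - 6 = -1$)
$E{\left(C,f \right)} = 6 + C + f$ ($E{\left(C,f \right)} = \left(C + f\right) + 6 = 6 + C + f$)
$T{\left(x \right)} = 2 x$
$o{\left(h \right)} = 14 + 10 h$ ($o{\left(h \right)} = h 2 \cdot 5 + \left(6 + 3 + 5\right) = h 10 + 14 = 10 h + 14 = 14 + 10 h$)
$o{\left(6 \right)} + \left(193 + 145\right) = \left(14 + 10 \cdot 6\right) + \left(193 + 145\right) = \left(14 + 60\right) + 338 = 74 + 338 = 412$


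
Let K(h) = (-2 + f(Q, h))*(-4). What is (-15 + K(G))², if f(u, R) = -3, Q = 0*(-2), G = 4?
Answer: 25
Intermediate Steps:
Q = 0
K(h) = 20 (K(h) = (-2 - 3)*(-4) = -5*(-4) = 20)
(-15 + K(G))² = (-15 + 20)² = 5² = 25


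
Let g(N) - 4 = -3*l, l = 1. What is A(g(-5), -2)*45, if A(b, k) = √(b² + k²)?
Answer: 45*√5 ≈ 100.62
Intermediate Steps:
g(N) = 1 (g(N) = 4 - 3*1 = 4 - 3 = 1)
A(g(-5), -2)*45 = √(1² + (-2)²)*45 = √(1 + 4)*45 = √5*45 = 45*√5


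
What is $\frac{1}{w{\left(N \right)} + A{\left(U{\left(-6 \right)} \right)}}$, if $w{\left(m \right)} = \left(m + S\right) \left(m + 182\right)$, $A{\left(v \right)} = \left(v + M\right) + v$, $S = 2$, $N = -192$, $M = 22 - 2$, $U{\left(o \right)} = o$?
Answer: $\frac{1}{1908} \approx 0.00052411$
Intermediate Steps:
$M = 20$ ($M = 22 - 2 = 20$)
$A{\left(v \right)} = 20 + 2 v$ ($A{\left(v \right)} = \left(v + 20\right) + v = \left(20 + v\right) + v = 20 + 2 v$)
$w{\left(m \right)} = \left(2 + m\right) \left(182 + m\right)$ ($w{\left(m \right)} = \left(m + 2\right) \left(m + 182\right) = \left(2 + m\right) \left(182 + m\right)$)
$\frac{1}{w{\left(N \right)} + A{\left(U{\left(-6 \right)} \right)}} = \frac{1}{\left(364 + \left(-192\right)^{2} + 184 \left(-192\right)\right) + \left(20 + 2 \left(-6\right)\right)} = \frac{1}{\left(364 + 36864 - 35328\right) + \left(20 - 12\right)} = \frac{1}{1900 + 8} = \frac{1}{1908}$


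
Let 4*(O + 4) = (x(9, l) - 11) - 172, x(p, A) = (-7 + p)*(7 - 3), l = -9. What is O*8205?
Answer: -1567155/4 ≈ -3.9179e+5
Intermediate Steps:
x(p, A) = -28 + 4*p (x(p, A) = (-7 + p)*4 = -28 + 4*p)
O = -191/4 (O = -4 + (((-28 + 4*9) - 11) - 172)/4 = -4 + (((-28 + 36) - 11) - 172)/4 = -4 + ((8 - 11) - 172)/4 = -4 + (-3 - 172)/4 = -4 + (1/4)*(-175) = -4 - 175/4 = -191/4 ≈ -47.750)
O*8205 = -191/4*8205 = -1567155/4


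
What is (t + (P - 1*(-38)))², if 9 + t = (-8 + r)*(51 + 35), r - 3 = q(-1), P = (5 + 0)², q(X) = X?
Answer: 213444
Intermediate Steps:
P = 25 (P = 5² = 25)
r = 2 (r = 3 - 1 = 2)
t = -525 (t = -9 + (-8 + 2)*(51 + 35) = -9 - 6*86 = -9 - 516 = -525)
(t + (P - 1*(-38)))² = (-525 + (25 - 1*(-38)))² = (-525 + (25 + 38))² = (-525 + 63)² = (-462)² = 213444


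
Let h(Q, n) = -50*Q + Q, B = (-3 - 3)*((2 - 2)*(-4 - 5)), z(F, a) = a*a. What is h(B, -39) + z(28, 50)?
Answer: 2500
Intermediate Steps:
z(F, a) = a²
B = 0 (B = -0*(-9) = -6*0 = 0)
h(Q, n) = -49*Q
h(B, -39) + z(28, 50) = -49*0 + 50² = 0 + 2500 = 2500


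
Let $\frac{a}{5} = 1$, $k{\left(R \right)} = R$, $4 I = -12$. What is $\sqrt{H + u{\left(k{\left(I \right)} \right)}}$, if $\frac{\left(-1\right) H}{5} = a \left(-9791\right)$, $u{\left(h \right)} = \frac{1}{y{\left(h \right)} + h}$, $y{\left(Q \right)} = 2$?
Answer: $\sqrt{244774} \approx 494.75$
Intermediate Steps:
$I = -3$ ($I = \frac{1}{4} \left(-12\right) = -3$)
$a = 5$ ($a = 5 \cdot 1 = 5$)
$u{\left(h \right)} = \frac{1}{2 + h}$
$H = 244775$ ($H = - 5 \cdot 5 \left(-9791\right) = \left(-5\right) \left(-48955\right) = 244775$)
$\sqrt{H + u{\left(k{\left(I \right)} \right)}} = \sqrt{244775 + \frac{1}{2 - 3}} = \sqrt{244775 + \frac{1}{-1}} = \sqrt{244775 - 1} = \sqrt{244774}$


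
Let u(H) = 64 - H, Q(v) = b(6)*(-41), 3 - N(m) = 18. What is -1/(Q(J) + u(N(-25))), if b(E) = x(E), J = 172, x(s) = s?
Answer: 1/167 ≈ 0.0059880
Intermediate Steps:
b(E) = E
N(m) = -15 (N(m) = 3 - 1*18 = 3 - 18 = -15)
Q(v) = -246 (Q(v) = 6*(-41) = -246)
-1/(Q(J) + u(N(-25))) = -1/(-246 + (64 - 1*(-15))) = -1/(-246 + (64 + 15)) = -1/(-246 + 79) = -1/(-167) = -1*(-1/167) = 1/167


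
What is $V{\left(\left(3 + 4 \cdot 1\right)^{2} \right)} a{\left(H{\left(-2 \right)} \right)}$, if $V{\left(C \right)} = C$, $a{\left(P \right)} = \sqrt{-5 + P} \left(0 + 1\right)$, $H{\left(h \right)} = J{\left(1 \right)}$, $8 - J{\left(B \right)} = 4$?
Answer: $49 i \approx 49.0 i$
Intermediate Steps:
$J{\left(B \right)} = 4$ ($J{\left(B \right)} = 8 - 4 = 4$)
$H{\left(h \right)} = 4$
$a{\left(P \right)} = \sqrt{-5 + P}$ ($a{\left(P \right)} = \sqrt{-5 + P} 1 = \sqrt{-5 + P}$)
$V{\left(\left(3 + 4 \cdot 1\right)^{2} \right)} a{\left(H{\left(-2 \right)} \right)} = \left(3 + 4 \cdot 1\right)^{2} \sqrt{-5 + 4} = \left(3 + 4\right)^{2} \sqrt{-1} = 7^{2} i = 49 i$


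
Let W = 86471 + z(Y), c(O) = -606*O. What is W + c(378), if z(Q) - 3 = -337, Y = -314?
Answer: -142931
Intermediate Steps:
z(Q) = -334 (z(Q) = 3 - 337 = -334)
W = 86137 (W = 86471 - 334 = 86137)
W + c(378) = 86137 - 606*378 = 86137 - 229068 = -142931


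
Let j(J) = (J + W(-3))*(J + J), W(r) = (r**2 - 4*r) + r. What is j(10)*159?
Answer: 89040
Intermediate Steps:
W(r) = r**2 - 3*r
j(J) = 2*J*(18 + J) (j(J) = (J - 3*(-3 - 3))*(J + J) = (J - 3*(-6))*(2*J) = (J + 18)*(2*J) = (18 + J)*(2*J) = 2*J*(18 + J))
j(10)*159 = (2*10*(18 + 10))*159 = (2*10*28)*159 = 560*159 = 89040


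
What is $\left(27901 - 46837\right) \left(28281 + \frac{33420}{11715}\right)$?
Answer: $- \frac{418290350904}{781} \approx -5.3558 \cdot 10^{8}$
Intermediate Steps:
$\left(27901 - 46837\right) \left(28281 + \frac{33420}{11715}\right) = - 18936 \left(28281 + 33420 \cdot \frac{1}{11715}\right) = - 18936 \left(28281 + \frac{2228}{781}\right) = \left(-18936\right) \frac{22089689}{781} = - \frac{418290350904}{781}$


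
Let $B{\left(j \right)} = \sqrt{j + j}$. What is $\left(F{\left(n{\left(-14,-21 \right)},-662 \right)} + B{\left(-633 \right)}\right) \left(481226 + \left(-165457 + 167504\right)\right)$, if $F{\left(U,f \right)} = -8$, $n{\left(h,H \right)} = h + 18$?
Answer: $-3866184 + 483273 i \sqrt{1266} \approx -3.8662 \cdot 10^{6} + 1.7195 \cdot 10^{7} i$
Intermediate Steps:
$n{\left(h,H \right)} = 18 + h$
$B{\left(j \right)} = \sqrt{2} \sqrt{j}$ ($B{\left(j \right)} = \sqrt{2 j} = \sqrt{2} \sqrt{j}$)
$\left(F{\left(n{\left(-14,-21 \right)},-662 \right)} + B{\left(-633 \right)}\right) \left(481226 + \left(-165457 + 167504\right)\right) = \left(-8 + \sqrt{2} \sqrt{-633}\right) \left(481226 + \left(-165457 + 167504\right)\right) = \left(-8 + \sqrt{2} i \sqrt{633}\right) \left(481226 + 2047\right) = \left(-8 + i \sqrt{1266}\right) 483273 = -3866184 + 483273 i \sqrt{1266}$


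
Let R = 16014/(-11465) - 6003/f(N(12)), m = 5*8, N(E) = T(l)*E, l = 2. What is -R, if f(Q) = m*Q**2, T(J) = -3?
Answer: 19977559/13207680 ≈ 1.5126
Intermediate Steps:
N(E) = -3*E
m = 40
f(Q) = 40*Q**2
R = -19977559/13207680 (R = 16014/(-11465) - 6003/(40*(-3*12)**2) = 16014*(-1/11465) - 6003/(40*(-36)**2) = -16014/11465 - 6003/(40*1296) = -16014/11465 - 6003/51840 = -16014/11465 - 6003*1/51840 = -16014/11465 - 667/5760 = -19977559/13207680 ≈ -1.5126)
-R = -1*(-19977559/13207680) = 19977559/13207680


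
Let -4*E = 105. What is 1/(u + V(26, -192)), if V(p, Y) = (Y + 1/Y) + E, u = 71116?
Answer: 192/13612367 ≈ 1.4105e-5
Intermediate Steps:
E = -105/4 (E = -¼*105 = -105/4 ≈ -26.250)
V(p, Y) = -105/4 + Y + 1/Y (V(p, Y) = (Y + 1/Y) - 105/4 = -105/4 + Y + 1/Y)
1/(u + V(26, -192)) = 1/(71116 + (-105/4 - 192 + 1/(-192))) = 1/(71116 + (-105/4 - 192 - 1/192)) = 1/(71116 - 41905/192) = 1/(13612367/192) = 192/13612367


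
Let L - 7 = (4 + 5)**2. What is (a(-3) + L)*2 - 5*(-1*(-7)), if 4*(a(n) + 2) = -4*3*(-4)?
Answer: 161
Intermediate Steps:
L = 88 (L = 7 + (4 + 5)**2 = 7 + 9**2 = 7 + 81 = 88)
a(n) = 10 (a(n) = -2 + (-4*3*(-4))/4 = -2 + (-12*(-4))/4 = -2 + (1/4)*48 = -2 + 12 = 10)
(a(-3) + L)*2 - 5*(-1*(-7)) = (10 + 88)*2 - 5*(-1*(-7)) = 98*2 - 5*7 = 196 - 1*35 = 196 - 35 = 161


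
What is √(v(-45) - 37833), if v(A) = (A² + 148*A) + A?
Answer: I*√42513 ≈ 206.19*I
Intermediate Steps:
v(A) = A² + 149*A
√(v(-45) - 37833) = √(-45*(149 - 45) - 37833) = √(-45*104 - 37833) = √(-4680 - 37833) = √(-42513) = I*√42513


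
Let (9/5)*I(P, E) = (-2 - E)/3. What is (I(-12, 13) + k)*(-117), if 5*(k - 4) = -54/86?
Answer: -27586/215 ≈ -128.31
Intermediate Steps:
k = 833/215 (k = 4 + (-54/86)/5 = 4 + (-54*1/86)/5 = 4 + (⅕)*(-27/43) = 4 - 27/215 = 833/215 ≈ 3.8744)
I(P, E) = -10/27 - 5*E/27 (I(P, E) = 5*((-2 - E)/3)/9 = 5*((-2 - E)*(⅓))/9 = 5*(-⅔ - E/3)/9 = -10/27 - 5*E/27)
(I(-12, 13) + k)*(-117) = ((-10/27 - 5/27*13) + 833/215)*(-117) = ((-10/27 - 65/27) + 833/215)*(-117) = (-25/9 + 833/215)*(-117) = (2122/1935)*(-117) = -27586/215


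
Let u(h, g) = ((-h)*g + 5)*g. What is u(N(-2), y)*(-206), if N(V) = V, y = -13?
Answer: -56238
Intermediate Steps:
u(h, g) = g*(5 - g*h) (u(h, g) = (-g*h + 5)*g = (5 - g*h)*g = g*(5 - g*h))
u(N(-2), y)*(-206) = -13*(5 - 1*(-13)*(-2))*(-206) = -13*(5 - 26)*(-206) = -13*(-21)*(-206) = 273*(-206) = -56238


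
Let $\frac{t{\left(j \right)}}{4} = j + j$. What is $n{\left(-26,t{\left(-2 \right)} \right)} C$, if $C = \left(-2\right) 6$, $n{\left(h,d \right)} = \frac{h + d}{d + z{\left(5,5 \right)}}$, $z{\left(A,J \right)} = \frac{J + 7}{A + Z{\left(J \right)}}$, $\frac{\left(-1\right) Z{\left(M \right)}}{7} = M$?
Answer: $- \frac{1260}{41} \approx -30.732$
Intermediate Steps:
$Z{\left(M \right)} = - 7 M$
$t{\left(j \right)} = 8 j$ ($t{\left(j \right)} = 4 \left(j + j\right) = 4 \cdot 2 j = 8 j$)
$z{\left(A,J \right)} = \frac{7 + J}{A - 7 J}$ ($z{\left(A,J \right)} = \frac{J + 7}{A - 7 J} = \frac{7 + J}{A - 7 J}$)
$n{\left(h,d \right)} = \frac{d + h}{- \frac{2}{5} + d}$ ($n{\left(h,d \right)} = \frac{h + d}{d + \frac{7 + 5}{5 - 35}} = \frac{d + h}{d + \frac{1}{5 - 35} \cdot 12} = \frac{d + h}{d + \frac{1}{-30} \cdot 12} = \frac{d + h}{d - \frac{2}{5}} = \frac{d + h}{- \frac{2}{5} + d}$)
$C = -12$
$n{\left(-26,t{\left(-2 \right)} \right)} C = \frac{5 \left(8 \left(-2\right) - 26\right)}{-2 + 5 \cdot 8 \left(-2\right)} \left(-12\right) = \frac{5 \left(-16 - 26\right)}{-2 + 5 \left(-16\right)} \left(-12\right) = 5 \frac{1}{-2 - 80} \left(-42\right) \left(-12\right) = 5 \frac{1}{-82} \left(-42\right) \left(-12\right) = 5 \left(- \frac{1}{82}\right) \left(-42\right) \left(-12\right) = \frac{105}{41} \left(-12\right) = - \frac{1260}{41}$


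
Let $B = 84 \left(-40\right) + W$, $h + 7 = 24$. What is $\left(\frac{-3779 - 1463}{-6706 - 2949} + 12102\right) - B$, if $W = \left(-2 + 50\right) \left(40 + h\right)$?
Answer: $\frac{122874772}{9655} \approx 12727.0$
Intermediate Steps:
$h = 17$ ($h = -7 + 24 = 17$)
$W = 2736$ ($W = \left(-2 + 50\right) \left(40 + 17\right) = 48 \cdot 57 = 2736$)
$B = -624$ ($B = 84 \left(-40\right) + 2736 = -3360 + 2736 = -624$)
$\left(\frac{-3779 - 1463}{-6706 - 2949} + 12102\right) - B = \left(\frac{-3779 - 1463}{-6706 - 2949} + 12102\right) - -624 = \left(- \frac{5242}{-9655} + 12102\right) + 624 = \left(\left(-5242\right) \left(- \frac{1}{9655}\right) + 12102\right) + 624 = \left(\frac{5242}{9655} + 12102\right) + 624 = \frac{116850052}{9655} + 624 = \frac{122874772}{9655}$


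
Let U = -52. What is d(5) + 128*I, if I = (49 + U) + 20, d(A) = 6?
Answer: 2182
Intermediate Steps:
I = 17 (I = (49 - 52) + 20 = -3 + 20 = 17)
d(5) + 128*I = 6 + 128*17 = 6 + 2176 = 2182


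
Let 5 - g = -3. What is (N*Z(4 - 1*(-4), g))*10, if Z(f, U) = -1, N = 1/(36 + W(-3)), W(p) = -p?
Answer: -10/39 ≈ -0.25641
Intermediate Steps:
N = 1/39 (N = 1/(36 - 1*(-3)) = 1/(36 + 3) = 1/39 ≈ 0.025641)
g = 8 (g = 5 - 1*(-3) = 5 + 3 = 8)
(N*Z(4 - 1*(-4), g))*10 = ((1/39)*(-1))*10 = -1/39*10 = -10/39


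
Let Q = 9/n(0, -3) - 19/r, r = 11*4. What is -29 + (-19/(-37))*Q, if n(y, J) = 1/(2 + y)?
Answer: -32525/1628 ≈ -19.979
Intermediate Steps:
r = 44
Q = 773/44 (Q = 9/(1/(2 + 0)) - 19/44 = 9/(1/2) - 19*1/44 = 9/(½) - 19/44 = 9*2 - 19/44 = 18 - 19/44 = 773/44 ≈ 17.568)
-29 + (-19/(-37))*Q = -29 - 19/(-37)*(773/44) = -29 - 19*(-1/37)*(773/44) = -29 + (19/37)*(773/44) = -29 + 14687/1628 = -32525/1628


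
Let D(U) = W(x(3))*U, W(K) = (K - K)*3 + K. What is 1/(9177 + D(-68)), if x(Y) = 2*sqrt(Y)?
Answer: 3059/28053947 + 136*sqrt(3)/84161841 ≈ 0.00011184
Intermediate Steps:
W(K) = K (W(K) = 0*3 + K = 0 + K = K)
D(U) = 2*U*sqrt(3) (D(U) = (2*sqrt(3))*U = 2*U*sqrt(3))
1/(9177 + D(-68)) = 1/(9177 + 2*(-68)*sqrt(3)) = 1/(9177 - 136*sqrt(3))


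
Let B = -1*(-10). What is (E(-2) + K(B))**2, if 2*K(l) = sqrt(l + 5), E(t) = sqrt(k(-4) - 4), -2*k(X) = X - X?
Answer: (sqrt(15) + 4*I)**2/4 ≈ -0.25 + 7.746*I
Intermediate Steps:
k(X) = 0 (k(X) = -(X - X)/2 = -1/2*0 = 0)
E(t) = 2*I (E(t) = sqrt(0 - 4) = sqrt(-4) = 2*I)
B = 10
K(l) = sqrt(5 + l)/2 (K(l) = sqrt(l + 5)/2 = sqrt(5 + l)/2)
(E(-2) + K(B))**2 = (2*I + sqrt(5 + 10)/2)**2 = (2*I + sqrt(15)/2)**2 = (sqrt(15)/2 + 2*I)**2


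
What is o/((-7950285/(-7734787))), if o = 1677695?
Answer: 2595322695193/1590057 ≈ 1.6322e+6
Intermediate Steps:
o/((-7950285/(-7734787))) = 1677695/((-7950285/(-7734787))) = 1677695/((-7950285*(-1/7734787))) = 1677695/(7950285/7734787) = 1677695*(7734787/7950285) = 2595322695193/1590057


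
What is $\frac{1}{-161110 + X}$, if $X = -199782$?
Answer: $- \frac{1}{360892} \approx -2.7709 \cdot 10^{-6}$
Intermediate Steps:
$\frac{1}{-161110 + X} = \frac{1}{-161110 - 199782} = \frac{1}{-360892} = - \frac{1}{360892}$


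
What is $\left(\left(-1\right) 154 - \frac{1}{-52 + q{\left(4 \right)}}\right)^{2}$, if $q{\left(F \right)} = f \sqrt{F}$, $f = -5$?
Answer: $\frac{91145209}{3844} \approx 23711.0$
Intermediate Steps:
$q{\left(F \right)} = - 5 \sqrt{F}$
$\left(\left(-1\right) 154 - \frac{1}{-52 + q{\left(4 \right)}}\right)^{2} = \left(\left(-1\right) 154 - \frac{1}{-52 - 5 \sqrt{4}}\right)^{2} = \left(-154 - \frac{1}{-52 - 10}\right)^{2} = \left(-154 - \frac{1}{-62}\right)^{2} = \left(-154 - - \frac{1}{62}\right)^{2} = \left(-154 + \frac{1}{62}\right)^{2} = \left(- \frac{9547}{62}\right)^{2} = \frac{91145209}{3844}$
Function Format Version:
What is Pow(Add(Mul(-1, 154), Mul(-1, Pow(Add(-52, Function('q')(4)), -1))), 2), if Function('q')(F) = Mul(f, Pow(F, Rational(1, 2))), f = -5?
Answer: Rational(91145209, 3844) ≈ 23711.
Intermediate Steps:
Function('q')(F) = Mul(-5, Pow(F, Rational(1, 2)))
Pow(Add(Mul(-1, 154), Mul(-1, Pow(Add(-52, Function('q')(4)), -1))), 2) = Pow(Add(Mul(-1, 154), Mul(-1, Pow(Add(-52, Mul(-5, Pow(4, Rational(1, 2)))), -1))), 2) = Pow(Add(-154, Mul(-1, Pow(Add(-52, Mul(-5, 2)), -1))), 2) = Pow(Add(-154, Mul(-1, Pow(Add(-52, -10), -1))), 2) = Pow(Add(-154, Mul(-1, Pow(-62, -1))), 2) = Pow(Add(-154, Mul(-1, Rational(-1, 62))), 2) = Pow(Add(-154, Rational(1, 62)), 2) = Pow(Rational(-9547, 62), 2) = Rational(91145209, 3844)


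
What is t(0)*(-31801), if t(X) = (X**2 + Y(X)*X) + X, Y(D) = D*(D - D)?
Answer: 0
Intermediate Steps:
Y(D) = 0 (Y(D) = D*0 = 0)
t(X) = X + X**2 (t(X) = (X**2 + 0*X) + X = (X**2 + 0) + X = X**2 + X = X + X**2)
t(0)*(-31801) = (0*(1 + 0))*(-31801) = (0*1)*(-31801) = 0*(-31801) = 0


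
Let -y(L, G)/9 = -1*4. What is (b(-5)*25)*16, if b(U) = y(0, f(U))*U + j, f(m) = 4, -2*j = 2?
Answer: -72400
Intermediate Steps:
j = -1 (j = -½*2 = -1)
y(L, G) = 36 (y(L, G) = -(-9)*4 = -9*(-4) = 36)
b(U) = -1 + 36*U (b(U) = 36*U - 1 = -1 + 36*U)
(b(-5)*25)*16 = ((-1 + 36*(-5))*25)*16 = ((-1 - 180)*25)*16 = -181*25*16 = -4525*16 = -72400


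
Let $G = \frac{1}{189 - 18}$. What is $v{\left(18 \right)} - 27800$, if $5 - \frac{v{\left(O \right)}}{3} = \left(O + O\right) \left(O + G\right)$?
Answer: $- \frac{564863}{19} \approx -29730.0$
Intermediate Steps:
$G = \frac{1}{171} \approx 0.005848$
$v{\left(O \right)} = 15 - 6 O \left(\frac{1}{171} + O\right)$ ($v{\left(O \right)} = 15 - 3 \left(O + O\right) \left(O + \frac{1}{171}\right) = 15 - 3 \cdot 2 O \left(\frac{1}{171} + O\right) = 15 - 6 O \left(\frac{1}{171} + O\right)$)
$v{\left(18 \right)} - 27800 = \left(15 - 6 \cdot 18^{2} - \frac{12}{19}\right) - 27800 = \left(15 - 1944 - \frac{12}{19}\right) - 27800 = - \frac{36663}{19} - 27800 = - \frac{564863}{19}$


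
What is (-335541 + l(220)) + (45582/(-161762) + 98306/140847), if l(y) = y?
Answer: -201048448470202/599570853 ≈ -3.3532e+5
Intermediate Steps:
(-335541 + l(220)) + (45582/(-161762) + 98306/140847) = (-335541 + 220) + (45582/(-161762) + 98306/140847) = -335321 + (45582*(-1/161762) + 98306*(1/140847)) = -335321 + (-22791/80881 + 5174/7413) = -335321 + 249528611/599570853 = -201048448470202/599570853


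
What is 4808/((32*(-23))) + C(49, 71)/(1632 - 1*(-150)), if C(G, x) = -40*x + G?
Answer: -663877/81972 ≈ -8.0988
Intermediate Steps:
C(G, x) = G - 40*x
4808/((32*(-23))) + C(49, 71)/(1632 - 1*(-150)) = 4808/((32*(-23))) + (49 - 40*71)/(1632 - 1*(-150)) = 4808/(-736) + (49 - 2840)/(1632 + 150) = 4808*(-1/736) - 2791/1782 = -601/92 - 2791*1/1782 = -601/92 - 2791/1782 = -663877/81972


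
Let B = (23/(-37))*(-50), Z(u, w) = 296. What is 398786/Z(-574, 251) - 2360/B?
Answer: 584807/460 ≈ 1271.3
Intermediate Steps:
B = 1150/37 (B = -1/37*23*(-50) = -23/37*(-50) = 1150/37 ≈ 31.081)
398786/Z(-574, 251) - 2360/B = 398786/296 - 2360/1150/37 = 398786*(1/296) - 2360*37/1150 = 5389/4 - 8732/115 = 584807/460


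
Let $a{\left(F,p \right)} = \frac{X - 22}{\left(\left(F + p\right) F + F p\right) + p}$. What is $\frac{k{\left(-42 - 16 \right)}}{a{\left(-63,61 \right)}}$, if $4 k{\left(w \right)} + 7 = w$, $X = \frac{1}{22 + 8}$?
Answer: $- \frac{1782300}{659} \approx -2704.6$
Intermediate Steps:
$X = \frac{1}{30} \approx 0.033333$
$k{\left(w \right)} = - \frac{7}{4} + \frac{w}{4}$
$a{\left(F,p \right)} = - \frac{659}{30 \left(p + F p + F \left(F + p\right)\right)}$ ($a{\left(F,p \right)} = \frac{\frac{1}{30} - 22}{\left(\left(F + p\right) F + F p\right) + p} = - \frac{659}{30 \left(\left(F \left(F + p\right) + F p\right) + p\right)} = - \frac{659}{30 \left(\left(F p + F \left(F + p\right)\right) + p\right)} = - \frac{659}{30 \left(p + F p + F \left(F + p\right)\right)}$)
$\frac{k{\left(-42 - 16 \right)}}{a{\left(-63,61 \right)}} = \frac{- \frac{7}{4} + \frac{-42 - 16}{4}}{\left(-659\right) \frac{1}{30 \cdot 61 + 30 \left(-63\right)^{2} + 60 \left(-63\right) 61}} = \frac{- \frac{7}{4} + \frac{-42 - 16}{4}}{\left(-659\right) \frac{1}{1830 + 30 \cdot 3969 - 230580}} = \frac{- \frac{7}{4} + \frac{1}{4} \left(-58\right)}{\left(-659\right) \frac{1}{1830 + 119070 - 230580}} = \frac{- \frac{7}{4} - \frac{29}{2}}{\left(-659\right) \frac{1}{-109680}} = - \frac{65}{4 \left(\left(-659\right) \left(- \frac{1}{109680}\right)\right)} = - \frac{65}{4 \cdot \frac{659}{109680}} = \left(- \frac{65}{4}\right) \frac{109680}{659} = - \frac{1782300}{659}$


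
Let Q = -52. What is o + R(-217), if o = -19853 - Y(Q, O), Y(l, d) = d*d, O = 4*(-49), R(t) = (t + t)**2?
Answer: 130087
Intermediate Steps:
R(t) = 4*t**2 (R(t) = (2*t)**2 = 4*t**2)
O = -196
Y(l, d) = d**2
o = -58269 (o = -19853 - 1*(-196)**2 = -19853 - 1*38416 = -19853 - 38416 = -58269)
o + R(-217) = -58269 + 4*(-217)**2 = -58269 + 4*47089 = -58269 + 188356 = 130087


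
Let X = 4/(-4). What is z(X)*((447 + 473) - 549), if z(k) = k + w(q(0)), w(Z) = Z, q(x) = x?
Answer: -371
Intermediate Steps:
X = -1 (X = 4*(-¼) = -1)
z(k) = k (z(k) = k + 0 = k)
z(X)*((447 + 473) - 549) = -((447 + 473) - 549) = -(920 - 549) = -1*371 = -371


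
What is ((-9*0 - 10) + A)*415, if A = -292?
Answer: -125330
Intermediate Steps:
((-9*0 - 10) + A)*415 = ((-9*0 - 10) - 292)*415 = ((0 - 10) - 292)*415 = (-10 - 292)*415 = -302*415 = -125330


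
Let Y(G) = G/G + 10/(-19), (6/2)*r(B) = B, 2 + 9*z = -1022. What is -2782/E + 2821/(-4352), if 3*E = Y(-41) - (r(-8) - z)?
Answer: 6157655933/82335488 ≈ 74.787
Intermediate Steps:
z = -1024/9 (z = -2/9 + (⅑)*(-1022) = -2/9 - 1022/9 = -1024/9 ≈ -113.78)
r(B) = B/3
Y(G) = 9/19 (Y(G) = 1 + 10*(-1/19) = 1 - 10/19 = 9/19)
E = -18919/513 (E = (9/19 - ((⅓)*(-8) - 1*(-1024/9)))/3 = (9/19 - (-8/3 + 1024/9))/3 = (9/19 - 1*1000/9)/3 = (9/19 - 1000/9)/3 = (⅓)*(-18919/171) = -18919/513 ≈ -36.879)
-2782/E + 2821/(-4352) = -2782/(-18919/513) + 2821/(-4352) = -2782*(-513/18919) + 2821*(-1/4352) = 1427166/18919 - 2821/4352 = 6157655933/82335488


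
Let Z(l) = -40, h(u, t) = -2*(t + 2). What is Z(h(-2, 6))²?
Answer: 1600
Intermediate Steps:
h(u, t) = -4 - 2*t (h(u, t) = -2*(2 + t) = -4 - 2*t)
Z(h(-2, 6))² = (-40)² = 1600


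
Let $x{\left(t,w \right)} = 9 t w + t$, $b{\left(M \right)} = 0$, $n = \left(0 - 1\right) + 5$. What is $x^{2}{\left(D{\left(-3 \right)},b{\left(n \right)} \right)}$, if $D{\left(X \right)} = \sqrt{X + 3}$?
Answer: $0$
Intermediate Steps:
$D{\left(X \right)} = \sqrt{3 + X}$
$n = 4$ ($n = -1 + 5 = 4$)
$x{\left(t,w \right)} = t + 9 t w$ ($x{\left(t,w \right)} = 9 t w + t = t + 9 t w$)
$x^{2}{\left(D{\left(-3 \right)},b{\left(n \right)} \right)} = \left(\sqrt{3 - 3} \left(1 + 9 \cdot 0\right)\right)^{2} = \left(\sqrt{0} \left(1 + 0\right)\right)^{2} = \left(0 \cdot 1\right)^{2} = 0^{2} = 0$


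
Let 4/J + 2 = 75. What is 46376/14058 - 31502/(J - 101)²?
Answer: 7197368426/34699080879 ≈ 0.20742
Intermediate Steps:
J = 4/73 (J = 4/(-2 + 75) = 4/73 ≈ 0.054795)
46376/14058 - 31502/(J - 101)² = 46376/14058 - 31502/(4/73 - 101)² = 46376*(1/14058) - 31502/((-7369/73)²) = 2108/639 - 31502/54302161/5329 = 2108/639 - 31502*5329/54302161 = 2108/639 - 167874158/54302161 = 7197368426/34699080879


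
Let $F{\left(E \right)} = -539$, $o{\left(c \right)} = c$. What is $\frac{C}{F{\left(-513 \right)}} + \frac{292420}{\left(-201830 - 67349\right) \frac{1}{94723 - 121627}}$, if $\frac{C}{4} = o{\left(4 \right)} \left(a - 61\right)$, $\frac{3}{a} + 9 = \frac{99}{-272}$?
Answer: $\frac{3600372449959184}{123179271369} \approx 29229.0$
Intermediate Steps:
$a = - \frac{272}{849}$ ($a = \frac{3}{-9 + \frac{99}{-272}} = \frac{3}{-9 + 99 \left(- \frac{1}{272}\right)} = \frac{3}{-9 - \frac{99}{272}} = \frac{3}{- \frac{2547}{272}} = 3 \left(- \frac{272}{2547}\right) = - \frac{272}{849} \approx -0.32038$)
$C = - \frac{832976}{849}$ ($C = 4 \cdot 4 \left(- \frac{272}{849} - 61\right) = 4 \cdot 4 \left(- \frac{52061}{849}\right) = 4 \left(- \frac{208244}{849}\right) = - \frac{832976}{849} \approx -981.13$)
$\frac{C}{F{\left(-513 \right)}} + \frac{292420}{\left(-201830 - 67349\right) \frac{1}{94723 - 121627}} = - \frac{832976}{849 \left(-539\right)} + \frac{292420}{\left(-201830 - 67349\right) \frac{1}{94723 - 121627}} = \left(- \frac{832976}{849}\right) \left(- \frac{1}{539}\right) + \frac{292420}{\left(-269179\right) \frac{1}{-26904}} = \frac{832976}{457611} + \frac{292420}{\left(-269179\right) \left(- \frac{1}{26904}\right)} = \frac{832976}{457611} + \frac{292420}{\frac{269179}{26904}} = \frac{832976}{457611} + 292420 \cdot \frac{26904}{269179} = \frac{832976}{457611} + \frac{7867267680}{269179} = \frac{3600372449959184}{123179271369}$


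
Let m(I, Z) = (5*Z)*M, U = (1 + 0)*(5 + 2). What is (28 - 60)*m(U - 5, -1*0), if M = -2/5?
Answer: 0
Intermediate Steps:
U = 7 (U = 1*7 = 7)
M = -⅖ (M = -2*⅕ = -⅖ ≈ -0.40000)
m(I, Z) = -2*Z (m(I, Z) = (5*Z)*(-⅖) = -2*Z)
(28 - 60)*m(U - 5, -1*0) = (28 - 60)*(-(-2)*0) = -(-64)*0 = -32*0 = 0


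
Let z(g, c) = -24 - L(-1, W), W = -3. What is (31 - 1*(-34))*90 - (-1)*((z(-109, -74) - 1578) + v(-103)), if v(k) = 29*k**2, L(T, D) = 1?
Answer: 311908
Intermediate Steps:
z(g, c) = -25 (z(g, c) = -24 - 1*1 = -24 - 1 = -25)
(31 - 1*(-34))*90 - (-1)*((z(-109, -74) - 1578) + v(-103)) = (31 - 1*(-34))*90 - (-1)*((-25 - 1578) + 29*(-103)**2) = (31 + 34)*90 - (-1)*(-1603 + 29*10609) = 65*90 - (-1)*(-1603 + 307661) = 5850 - (-1)*306058 = 5850 - 1*(-306058) = 5850 + 306058 = 311908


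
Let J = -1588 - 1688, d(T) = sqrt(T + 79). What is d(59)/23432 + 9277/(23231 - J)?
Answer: 9277/26507 + sqrt(138)/23432 ≈ 0.35048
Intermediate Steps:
d(T) = sqrt(79 + T)
J = -3276
d(59)/23432 + 9277/(23231 - J) = sqrt(79 + 59)/23432 + 9277/(23231 - 1*(-3276)) = sqrt(138)*(1/23432) + 9277/(23231 + 3276) = sqrt(138)/23432 + 9277/26507 = 9277/26507 + sqrt(138)/23432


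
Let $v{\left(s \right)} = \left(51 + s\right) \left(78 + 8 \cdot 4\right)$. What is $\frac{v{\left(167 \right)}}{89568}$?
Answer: $\frac{5995}{22392} \approx 0.26773$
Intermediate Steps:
$v{\left(s \right)} = 5610 + 110 s$ ($v{\left(s \right)} = \left(51 + s\right) \left(78 + 32\right) = \left(51 + s\right) 110 = 5610 + 110 s$)
$\frac{v{\left(167 \right)}}{89568} = \frac{5610 + 110 \cdot 167}{89568} = \left(5610 + 18370\right) \frac{1}{89568} = 23980 \cdot \frac{1}{89568} = \frac{5995}{22392}$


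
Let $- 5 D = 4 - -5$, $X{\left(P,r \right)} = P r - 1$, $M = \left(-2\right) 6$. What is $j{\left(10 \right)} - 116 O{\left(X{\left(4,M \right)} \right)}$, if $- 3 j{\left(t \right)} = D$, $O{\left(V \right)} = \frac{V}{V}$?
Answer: $- \frac{577}{5} \approx -115.4$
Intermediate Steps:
$M = -12$
$X{\left(P,r \right)} = -1 + P r$
$O{\left(V \right)} = 1$
$D = - \frac{9}{5}$ ($D = - \frac{4 - -5}{5} = - \frac{4 + 5}{5} = \left(- \frac{1}{5}\right) 9 = - \frac{9}{5} \approx -1.8$)
$j{\left(t \right)} = \frac{3}{5}$ ($j{\left(t \right)} = \left(- \frac{1}{3}\right) \left(- \frac{9}{5}\right) = \frac{3}{5}$)
$j{\left(10 \right)} - 116 O{\left(X{\left(4,M \right)} \right)} = \frac{3}{5} - 116 = - \frac{577}{5}$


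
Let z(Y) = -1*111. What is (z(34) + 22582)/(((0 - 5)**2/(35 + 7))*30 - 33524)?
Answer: -157297/234543 ≈ -0.67065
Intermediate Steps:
z(Y) = -111
(z(34) + 22582)/(((0 - 5)**2/(35 + 7))*30 - 33524) = (-111 + 22582)/(((0 - 5)**2/(35 + 7))*30 - 33524) = 22471/(((-5)**2/42)*30 - 33524) = 22471/(((1/42)*25)*30 - 33524) = 22471/((25/42)*30 - 33524) = 22471/(125/7 - 33524) = 22471/(-234543/7) = 22471*(-7/234543) = -157297/234543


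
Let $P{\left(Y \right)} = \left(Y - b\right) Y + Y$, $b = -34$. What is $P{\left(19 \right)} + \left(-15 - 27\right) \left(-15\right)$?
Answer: $1656$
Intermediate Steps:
$P{\left(Y \right)} = Y + Y \left(34 + Y\right)$ ($P{\left(Y \right)} = \left(Y - -34\right) Y + Y = \left(Y + 34\right) Y + Y = \left(34 + Y\right) Y + Y = Y \left(34 + Y\right) + Y = Y + Y \left(34 + Y\right)$)
$P{\left(19 \right)} + \left(-15 - 27\right) \left(-15\right) = 19 \left(35 + 19\right) + \left(-15 - 27\right) \left(-15\right) = 19 \cdot 54 - -630 = 1026 + 630 = 1656$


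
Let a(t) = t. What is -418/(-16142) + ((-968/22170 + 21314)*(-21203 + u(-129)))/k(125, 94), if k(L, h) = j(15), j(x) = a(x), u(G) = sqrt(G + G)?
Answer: -40431925980352603/1342005525 + 236265206*I*sqrt(258)/166275 ≈ -3.0128e+7 + 22824.0*I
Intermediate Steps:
u(G) = sqrt(2)*sqrt(G) (u(G) = sqrt(2*G) = sqrt(2)*sqrt(G))
j(x) = x
k(L, h) = 15
-418/(-16142) + ((-968/22170 + 21314)*(-21203 + u(-129)))/k(125, 94) = -418/(-16142) + ((-968/22170 + 21314)*(-21203 + sqrt(2)*sqrt(-129)))/15 = -418*(-1/16142) + ((-968*1/22170 + 21314)*(-21203 + sqrt(2)*(I*sqrt(129))))*(1/15) = 209/8071 + ((-484/11085 + 21314)*(-21203 + I*sqrt(258)))*(1/15) = 209/8071 + (236265206*(-21203 + I*sqrt(258))/11085)*(1/15) = 209/8071 + (-5009531162818/11085 + 236265206*I*sqrt(258)/11085)*(1/15) = 209/8071 + (-5009531162818/166275 + 236265206*I*sqrt(258)/166275) = -40431925980352603/1342005525 + 236265206*I*sqrt(258)/166275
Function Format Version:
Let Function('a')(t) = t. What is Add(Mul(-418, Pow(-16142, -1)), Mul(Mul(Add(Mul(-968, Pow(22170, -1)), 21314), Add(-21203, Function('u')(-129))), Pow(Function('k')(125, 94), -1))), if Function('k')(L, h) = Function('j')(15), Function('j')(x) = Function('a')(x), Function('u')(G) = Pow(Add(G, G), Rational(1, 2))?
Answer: Add(Rational(-40431925980352603, 1342005525), Mul(Rational(236265206, 166275), I, Pow(258, Rational(1, 2)))) ≈ Add(-3.0128e+7, Mul(22824., I))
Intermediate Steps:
Function('u')(G) = Mul(Pow(2, Rational(1, 2)), Pow(G, Rational(1, 2))) (Function('u')(G) = Pow(Mul(2, G), Rational(1, 2)) = Mul(Pow(2, Rational(1, 2)), Pow(G, Rational(1, 2))))
Function('j')(x) = x
Function('k')(L, h) = 15
Add(Mul(-418, Pow(-16142, -1)), Mul(Mul(Add(Mul(-968, Pow(22170, -1)), 21314), Add(-21203, Function('u')(-129))), Pow(Function('k')(125, 94), -1))) = Add(Mul(-418, Pow(-16142, -1)), Mul(Mul(Add(Mul(-968, Pow(22170, -1)), 21314), Add(-21203, Mul(Pow(2, Rational(1, 2)), Pow(-129, Rational(1, 2))))), Pow(15, -1))) = Add(Mul(-418, Rational(-1, 16142)), Mul(Mul(Add(Mul(-968, Rational(1, 22170)), 21314), Add(-21203, Mul(Pow(2, Rational(1, 2)), Mul(I, Pow(129, Rational(1, 2)))))), Rational(1, 15))) = Add(Rational(209, 8071), Mul(Mul(Add(Rational(-484, 11085), 21314), Add(-21203, Mul(I, Pow(258, Rational(1, 2))))), Rational(1, 15))) = Add(Rational(209, 8071), Mul(Mul(Rational(236265206, 11085), Add(-21203, Mul(I, Pow(258, Rational(1, 2))))), Rational(1, 15))) = Add(Rational(209, 8071), Mul(Add(Rational(-5009531162818, 11085), Mul(Rational(236265206, 11085), I, Pow(258, Rational(1, 2)))), Rational(1, 15))) = Add(Rational(209, 8071), Add(Rational(-5009531162818, 166275), Mul(Rational(236265206, 166275), I, Pow(258, Rational(1, 2))))) = Add(Rational(-40431925980352603, 1342005525), Mul(Rational(236265206, 166275), I, Pow(258, Rational(1, 2))))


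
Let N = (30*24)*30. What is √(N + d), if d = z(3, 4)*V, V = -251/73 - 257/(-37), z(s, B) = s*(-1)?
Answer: 3*√17500432642/2701 ≈ 146.93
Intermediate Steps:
z(s, B) = -s
V = 9474/2701 (V = -251*1/73 - 257*(-1/37) = -251/73 + 257/37 = 9474/2701 ≈ 3.5076)
d = -28422/2701 (d = -1*3*(9474/2701) = -3*9474/2701 = -28422/2701 ≈ -10.523)
N = 21600 (N = 720*30 = 21600)
√(N + d) = √(21600 - 28422/2701) = √(58313178/2701) = 3*√17500432642/2701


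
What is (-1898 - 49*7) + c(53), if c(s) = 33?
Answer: -2208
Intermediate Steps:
(-1898 - 49*7) + c(53) = (-1898 - 49*7) + 33 = (-1898 - 343) + 33 = -2241 + 33 = -2208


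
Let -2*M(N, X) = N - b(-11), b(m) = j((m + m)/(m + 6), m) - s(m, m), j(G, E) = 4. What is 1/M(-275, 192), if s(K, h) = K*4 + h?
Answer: 1/167 ≈ 0.0059880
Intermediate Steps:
s(K, h) = h + 4*K (s(K, h) = 4*K + h = h + 4*K)
b(m) = 4 - 5*m (b(m) = 4 - (m + 4*m) = 4 - 5*m)
M(N, X) = 59/2 - N/2 (M(N, X) = -(N - (4 - 5*(-11)))/2 = -(N - (4 + 55))/2 = -(N - 1*59)/2 = -(N - 59)/2 = -(-59 + N)/2 = 59/2 - N/2)
1/M(-275, 192) = 1/(59/2 - ½*(-275)) = 1/(59/2 + 275/2) = 1/167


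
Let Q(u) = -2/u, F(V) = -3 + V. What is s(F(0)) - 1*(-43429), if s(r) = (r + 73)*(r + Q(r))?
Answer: 129797/3 ≈ 43266.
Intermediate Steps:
s(r) = (73 + r)*(r - 2/r) (s(r) = (r + 73)*(r - 2/r) = (73 + r)*(r - 2/r))
s(F(0)) - 1*(-43429) = (-2 + (-3 + 0)² - 146/(-3 + 0) + 73*(-3 + 0)) - 1*(-43429) = (-2 + (-3)² - 146/(-3) + 73*(-3)) + 43429 = (-2 + 9 - 146*(-⅓) - 219) + 43429 = (-2 + 9 + 146/3 - 219) + 43429 = -490/3 + 43429 = 129797/3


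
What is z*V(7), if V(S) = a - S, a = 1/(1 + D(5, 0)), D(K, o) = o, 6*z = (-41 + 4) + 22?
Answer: 15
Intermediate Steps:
z = -5/2 (z = ((-41 + 4) + 22)/6 = (-37 + 22)/6 = (⅙)*(-15) = -5/2 ≈ -2.5000)
a = 1 (a = 1/(1 + 0) = 1/1 = 1)
V(S) = 1 - S
z*V(7) = -5*(1 - 1*7)/2 = -5*(1 - 7)/2 = -5/2*(-6) = 15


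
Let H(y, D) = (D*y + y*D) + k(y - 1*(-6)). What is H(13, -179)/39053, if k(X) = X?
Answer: -4635/39053 ≈ -0.11868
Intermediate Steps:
H(y, D) = 6 + y + 2*D*y (H(y, D) = (D*y + y*D) + (y - 1*(-6)) = (D*y + D*y) + (y + 6) = 2*D*y + (6 + y) = 6 + y + 2*D*y)
H(13, -179)/39053 = (6 + 13 + 2*(-179)*13)/39053 = (6 + 13 - 4654)*(1/39053) = -4635*1/39053 = -4635/39053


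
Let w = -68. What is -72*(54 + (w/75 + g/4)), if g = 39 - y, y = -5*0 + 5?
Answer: -110868/25 ≈ -4434.7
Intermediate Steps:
y = 5 (y = 0 + 5 = 5)
g = 34 (g = 39 - 1*5 = 39 - 5 = 34)
-72*(54 + (w/75 + g/4)) = -72*(54 + (-68/75 + 34/4)) = -72*(54 + (-68*1/75 + 34*(1/4))) = -72*(54 + (-68/75 + 17/2)) = -72*(54 + 1139/150) = -72*9239/150 = -110868/25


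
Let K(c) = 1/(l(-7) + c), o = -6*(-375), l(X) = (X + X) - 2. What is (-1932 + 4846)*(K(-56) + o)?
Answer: 236032543/36 ≈ 6.5565e+6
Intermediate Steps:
l(X) = -2 + 2*X (l(X) = 2*X - 2 = -2 + 2*X)
o = 2250
K(c) = 1/(-16 + c) (K(c) = 1/((-2 + 2*(-7)) + c) = 1/((-2 - 14) + c) = 1/(-16 + c))
(-1932 + 4846)*(K(-56) + o) = (-1932 + 4846)*(1/(-16 - 56) + 2250) = 2914*(1/(-72) + 2250) = 2914*(-1/72 + 2250) = 2914*(161999/72) = 236032543/36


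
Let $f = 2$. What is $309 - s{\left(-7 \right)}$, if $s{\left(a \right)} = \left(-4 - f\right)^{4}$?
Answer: $-987$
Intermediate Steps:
$s{\left(a \right)} = 1296$ ($s{\left(a \right)} = \left(-4 - 2\right)^{4} = \left(-6\right)^{4} = 1296$)
$309 - s{\left(-7 \right)} = 309 - 1296 = -987$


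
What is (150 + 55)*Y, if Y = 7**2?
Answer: 10045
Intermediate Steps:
Y = 49
(150 + 55)*Y = (150 + 55)*49 = 205*49 = 10045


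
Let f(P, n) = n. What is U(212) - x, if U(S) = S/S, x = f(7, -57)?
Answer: 58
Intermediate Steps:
x = -57
U(S) = 1
U(212) - x = 1 - 1*(-57) = 1 + 57 = 58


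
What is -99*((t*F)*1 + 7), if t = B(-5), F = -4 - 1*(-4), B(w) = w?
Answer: -693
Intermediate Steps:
F = 0 (F = -4 + 4 = 0)
t = -5
-99*((t*F)*1 + 7) = -99*(-5*0*1 + 7) = -99*(0*1 + 7) = -99*(0 + 7) = -99*7 = -693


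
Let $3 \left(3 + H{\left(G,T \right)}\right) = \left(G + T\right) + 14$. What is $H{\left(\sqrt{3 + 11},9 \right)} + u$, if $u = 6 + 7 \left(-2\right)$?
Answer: $- \frac{10}{3} + \frac{\sqrt{14}}{3} \approx -2.0861$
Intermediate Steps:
$H{\left(G,T \right)} = \frac{5}{3} + \frac{G}{3} + \frac{T}{3}$ ($H{\left(G,T \right)} = -3 + \frac{\left(G + T\right) + 14}{3} = -3 + \frac{14 + G + T}{3} = -3 + \left(\frac{14}{3} + \frac{G}{3} + \frac{T}{3}\right) = \frac{5}{3} + \frac{G}{3} + \frac{T}{3}$)
$u = -8$ ($u = 6 - 14 = -8$)
$H{\left(\sqrt{3 + 11},9 \right)} + u = \left(\frac{5}{3} + \frac{\sqrt{3 + 11}}{3} + \frac{1}{3} \cdot 9\right) - 8 = \left(\frac{5}{3} + \frac{\sqrt{14}}{3} + 3\right) - 8 = \left(\frac{14}{3} + \frac{\sqrt{14}}{3}\right) - 8 = - \frac{10}{3} + \frac{\sqrt{14}}{3}$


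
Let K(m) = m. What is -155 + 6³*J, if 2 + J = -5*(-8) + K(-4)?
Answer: 7189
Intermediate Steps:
J = 34 (J = -2 + (-5*(-8) - 4) = -2 + (40 - 4) = -2 + 36 = 34)
-155 + 6³*J = -155 + 6³*34 = -155 + 216*34 = -155 + 7344 = 7189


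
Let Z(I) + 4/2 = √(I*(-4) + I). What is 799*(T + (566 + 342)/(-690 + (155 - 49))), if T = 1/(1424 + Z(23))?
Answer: 799*(-227*√69 + 322648*I)/(146*(√69 - 1422*I)) ≈ -1241.7 - 0.0032821*I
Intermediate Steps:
Z(I) = -2 + √3*√(-I) (Z(I) = -2 + √(I*(-4) + I) = -2 + √(-4*I + I) = -2 + √(-3*I) = -2 + √3*√(-I))
T = 1/(1422 + I*√69) (T = 1/(1424 + (-2 + √3*√(-1*23))) = 1/(1424 + (-2 + √3*√(-23))) = 1/(1424 + (-2 + √3*(I*√23))) = 1/(1424 + (-2 + I*√69)) = 1/(1422 + I*√69) ≈ 0.00070321 - 4.108e-6*I)
799*(T + (566 + 342)/(-690 + (155 - 49))) = 799*((474/674051 - I*√69/2022153) + (566 + 342)/(-690 + (155 - 49))) = 799*((474/674051 - I*√69/2022153) + 908/(-690 + 106)) = 799*((474/674051 - I*√69/2022153) + 908/(-584)) = 799*((474/674051 - I*√69/2022153) + 908*(-1/584)) = 799*((474/674051 - I*√69/2022153) - 227/146) = 799*(-152940373/98411446 - I*√69/2022153) = -122199358027/98411446 - 799*I*√69/2022153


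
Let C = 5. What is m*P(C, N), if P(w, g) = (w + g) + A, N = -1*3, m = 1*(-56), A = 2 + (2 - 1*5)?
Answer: -56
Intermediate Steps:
A = -1 (A = 2 + (2 - 5) = 2 - 3 = -1)
m = -56
N = -3
P(w, g) = -1 + g + w (P(w, g) = (w + g) - 1 = (g + w) - 1 = -1 + g + w)
m*P(C, N) = -56*(-1 - 3 + 5) = -56*1 = -56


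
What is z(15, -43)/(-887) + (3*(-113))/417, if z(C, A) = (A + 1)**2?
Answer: -345427/123293 ≈ -2.8017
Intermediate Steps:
z(C, A) = (1 + A)**2
z(15, -43)/(-887) + (3*(-113))/417 = (1 - 43)**2/(-887) + (3*(-113))/417 = (-42)**2*(-1/887) - 339*1/417 = 1764*(-1/887) - 113/139 = -1764/887 - 113/139 = -345427/123293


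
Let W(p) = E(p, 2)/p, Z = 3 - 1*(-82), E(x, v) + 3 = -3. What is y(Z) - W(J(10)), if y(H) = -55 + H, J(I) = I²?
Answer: 1503/50 ≈ 30.060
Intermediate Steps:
E(x, v) = -6 (E(x, v) = -3 - 3 = -6)
Z = 85 (Z = 3 + 82 = 85)
W(p) = -6/p
y(Z) - W(J(10)) = (-55 + 85) - (-6)/(10²) = 30 - (-6)/100 = 30 - 1*(-3/50) = 30 + 3/50 = 1503/50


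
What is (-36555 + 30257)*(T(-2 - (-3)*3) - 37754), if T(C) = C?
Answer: 237730606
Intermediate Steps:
(-36555 + 30257)*(T(-2 - (-3)*3) - 37754) = (-36555 + 30257)*((-2 - (-3)*3) - 37754) = -6298*((-2 - 1*(-9)) - 37754) = -6298*((-2 + 9) - 37754) = -6298*(7 - 37754) = -6298*(-37747) = 237730606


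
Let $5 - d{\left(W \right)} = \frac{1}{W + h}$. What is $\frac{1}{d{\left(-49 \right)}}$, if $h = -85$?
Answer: $\frac{134}{671} \approx 0.1997$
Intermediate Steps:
$d{\left(W \right)} = 5 - \frac{1}{-85 + W}$ ($d{\left(W \right)} = 5 - \frac{1}{W - 85} = 5 - \frac{1}{-85 + W}$)
$\frac{1}{d{\left(-49 \right)}} = \frac{1}{\frac{1}{-85 - 49} \left(-426 + 5 \left(-49\right)\right)} = \frac{1}{\frac{1}{-134} \left(-426 - 245\right)} = \frac{1}{\left(- \frac{1}{134}\right) \left(-671\right)} = \frac{1}{\frac{671}{134}} = \frac{134}{671}$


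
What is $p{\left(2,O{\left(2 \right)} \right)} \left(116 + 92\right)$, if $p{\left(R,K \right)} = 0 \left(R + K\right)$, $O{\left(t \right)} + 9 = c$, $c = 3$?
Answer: $0$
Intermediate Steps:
$O{\left(t \right)} = -6$ ($O{\left(t \right)} = -9 + 3 = -6$)
$p{\left(R,K \right)} = 0$ ($p{\left(R,K \right)} = 0 \left(K + R\right) = 0$)
$p{\left(2,O{\left(2 \right)} \right)} \left(116 + 92\right) = 0 \left(116 + 92\right) = 0 \cdot 208 = 0$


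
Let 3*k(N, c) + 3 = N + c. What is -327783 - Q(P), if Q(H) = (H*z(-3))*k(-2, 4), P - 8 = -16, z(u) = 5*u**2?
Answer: -327903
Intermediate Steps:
k(N, c) = -1 + N/3 + c/3 (k(N, c) = -1 + (N + c)/3 = -1 + (N/3 + c/3) = -1 + N/3 + c/3)
P = -8 (P = 8 - 16 = -8)
Q(H) = -15*H (Q(H) = (H*(5*(-3)**2))*(-1 + (1/3)*(-2) + (1/3)*4) = (H*(5*9))*(-1 - 2/3 + 4/3) = (H*45)*(-1/3) = (45*H)*(-1/3) = -15*H)
-327783 - Q(P) = -327783 - (-15)*(-8) = -327783 - 1*120 = -327783 - 120 = -327903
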